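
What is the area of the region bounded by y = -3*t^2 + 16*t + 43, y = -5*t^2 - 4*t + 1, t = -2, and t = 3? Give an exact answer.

850/3

On [-2, 3], (-3*t^2 + 16*t + 43) - (-5*t^2 - 4*t + 1) = 2*t^2 + 20*t + 42 is ≥ 0 throughout, so the area is a single integral of |2*t^2 + 20*t + 42|.
∫[-2,3] (2*t^2 + 20*t + 42) dt = 850/3.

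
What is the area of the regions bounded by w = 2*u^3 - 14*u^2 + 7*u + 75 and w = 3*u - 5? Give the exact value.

1741/6

Set the curves equal: 2*u^3 - 14*u^2 + 7*u + 75 = 3*u - 5, so 2*u^3 - 14*u^2 + 4*u + 80 = 0, which factors as 2*(u - 5)*(u - 4)*(u + 2) = 0. The curves meet at u = -2, 4, 5.
On [-2, 4], w = 2*u^3 - 14*u^2 + 7*u + 75 is on top; that piece has area ∫[-2,4] (2*u^3 - 14*u^2 + 4*u + 80) du = 288.
On [4, 5], w = 3*u - 5 is on top; that piece has area ∫[4,5] (-(2*u^3 - 14*u^2 + 4*u + 80)) du = 13/6.
Total enclosed area = 288 + 13/6 = 1741/6.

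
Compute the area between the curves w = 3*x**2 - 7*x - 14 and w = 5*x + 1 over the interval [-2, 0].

18

The difference (3*x**2 - 7*x - 14) - (5*x + 1) = 3*x**2 - 12*x - 15 changes sign at x = -1 inside [-2, 0], so split the integral there.
∫[-2,-1] (3*x**2 - 12*x - 15) dx = 10.
∫[-1,0] (3*x**2 - 12*x - 15) dx = -8; the area of that piece is 8.
Total area = 10 + 8 = 18.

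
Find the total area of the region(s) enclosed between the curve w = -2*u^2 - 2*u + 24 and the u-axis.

The curve meets the u-axis where -2*u^2 - 2*u + 24 = 0, i.e. -2*(u - 3)*(u + 4) = 0, at u = -4, 3.
On [-4, 3] the curve lies above the axis; ∫[-4,3] (-2*u^2 - 2*u + 24) du = 343/3, giving area 343/3.

343/3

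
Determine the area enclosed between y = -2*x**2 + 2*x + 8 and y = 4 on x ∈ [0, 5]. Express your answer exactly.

The difference (-2*x**2 + 2*x + 8) - (4) = -2*x**2 + 2*x + 4 changes sign at x = 2 inside [0, 5], so split the integral there.
∫[0,2] (-2*x**2 + 2*x + 4) dx = 20/3.
∫[2,5] (-2*x**2 + 2*x + 4) dx = -45; the area of that piece is 45.
Total area = 20/3 + 45 = 155/3.

155/3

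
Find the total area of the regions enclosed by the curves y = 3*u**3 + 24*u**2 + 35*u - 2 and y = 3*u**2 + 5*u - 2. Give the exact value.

Set the curves equal: 3*u**3 + 24*u**2 + 35*u - 2 = 3*u**2 + 5*u - 2, so 3*u**3 + 21*u**2 + 30*u = 0, which factors as 3*u*(u + 2)*(u + 5) = 0. The curves meet at u = -5, -2, 0.
On [-5, -2], y = 3*u**3 + 24*u**2 + 35*u - 2 is on top; that piece has area ∫[-5,-2] (3*u**3 + 21*u**2 + 30*u) du = 189/4.
On [-2, 0], y = 3*u**2 + 5*u - 2 is on top; that piece has area ∫[-2,0] (-(3*u**3 + 21*u**2 + 30*u)) du = 16.
Total enclosed area = 189/4 + 16 = 253/4.

253/4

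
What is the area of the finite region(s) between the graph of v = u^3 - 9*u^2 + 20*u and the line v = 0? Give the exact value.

The curve meets the u-axis where u^3 - 9*u^2 + 20*u = 0, i.e. u*(u - 5)*(u - 4) = 0, at u = 0, 4, 5.
On [0, 4] the curve lies above the axis; ∫[0,4] (u^3 - 9*u^2 + 20*u) du = 32, giving area 32.
On [4, 5] the curve lies below the axis; ∫[4,5] (u^3 - 9*u^2 + 20*u) du = -3/4, giving area 3/4.
Total area = 32 + 3/4 = 131/4.

131/4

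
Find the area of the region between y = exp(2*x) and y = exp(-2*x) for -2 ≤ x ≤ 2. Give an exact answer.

The difference (exp(2*x)) - (exp(-2*x)) = exp(2*x) - exp(-2*x) changes sign at x = 0 inside [-2, 2], so split the integral there.
∫[-2,0] (exp(2*x) - exp(-2*x)) dx = -exp(4)/2 - exp(-4)/2 + 1; the area of that piece is -1 + exp(-4)/2 + exp(4)/2.
∫[0,2] (exp(2*x) - exp(-2*x)) dx = -1 + exp(-4)/2 + exp(4)/2.
Total area = (-1 + exp(-4)/2 + exp(4)/2) + (-1 + exp(-4)/2 + exp(4)/2) = -2 + exp(-4) + exp(4).

-2 + exp(-4) + exp(4)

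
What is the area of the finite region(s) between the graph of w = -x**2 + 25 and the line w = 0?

500/3

The curve meets the x-axis where -x**2 + 25 = 0, i.e. -(x - 5)*(x + 5) = 0, at x = -5, 5.
On [-5, 5] the curve lies above the axis; ∫[-5,5] (-x**2 + 25) dx = 500/3, giving area 500/3.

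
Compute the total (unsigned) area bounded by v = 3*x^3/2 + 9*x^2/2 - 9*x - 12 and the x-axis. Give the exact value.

243/4

The curve meets the x-axis where 3*x^3/2 + 9*x^2/2 - 9*x - 12 = 0, i.e. 3*(x - 2)*(x + 1)*(x + 4)/2 = 0, at x = -4, -1, 2.
On [-4, -1] the curve lies above the axis; ∫[-4,-1] (3*x^3/2 + 9*x^2/2 - 9*x - 12) dx = 243/8, giving area 243/8.
On [-1, 2] the curve lies below the axis; ∫[-1,2] (3*x^3/2 + 9*x^2/2 - 9*x - 12) dx = -243/8, giving area 243/8.
Total area = 243/8 + 243/8 = 243/4.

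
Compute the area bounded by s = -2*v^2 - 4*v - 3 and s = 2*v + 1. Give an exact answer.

Both boundary curves give s as a function of v, so integrate with respect to v. Setting them equal: -2*v^2 - 6*v - 4 = 0, i.e. -2*(v + 1)*(v + 2) = 0, so they meet at v = -2, -1.
For v in [-2, -1], s = -2*v^2 - 4*v - 3 is on the right; area = ∫[-2,-1] (-2*v^2 - 6*v - 4) dv = 1/3.

1/3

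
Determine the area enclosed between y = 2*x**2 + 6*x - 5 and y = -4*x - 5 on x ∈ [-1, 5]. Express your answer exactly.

638/3

The difference (2*x**2 + 6*x - 5) - (-4*x - 5) = 2*x**2 + 10*x changes sign at x = 0 inside [-1, 5], so split the integral there.
∫[-1,0] (2*x**2 + 10*x) dx = -13/3; the area of that piece is 13/3.
∫[0,5] (2*x**2 + 10*x) dx = 625/3.
Total area = 13/3 + 625/3 = 638/3.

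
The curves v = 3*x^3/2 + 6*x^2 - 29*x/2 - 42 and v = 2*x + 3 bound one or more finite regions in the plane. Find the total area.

Set the curves equal: 3*x^3/2 + 6*x^2 - 29*x/2 - 42 = 2*x + 3, so 3*x^3/2 + 6*x^2 - 33*x/2 - 45 = 0, which factors as 3*(x - 3)*(x + 2)*(x + 5)/2 = 0. The curves meet at x = -5, -2, 3.
On [-5, -2], v = 3*x^3/2 + 6*x^2 - 29*x/2 - 42 is on top; that piece has area ∫[-5,-2] (3*x^3/2 + 6*x^2 - 33*x/2 - 45) dx = 351/8.
On [-2, 3], v = 2*x + 3 is on top; that piece has area ∫[-2,3] (-(3*x^3/2 + 6*x^2 - 33*x/2 - 45)) dx = 1375/8.
Total enclosed area = 351/8 + 1375/8 = 863/4.

863/4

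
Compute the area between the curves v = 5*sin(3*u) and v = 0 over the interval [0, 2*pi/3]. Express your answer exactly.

The difference (5*sin(3*u)) - (0) = 5*sin(3*u) changes sign at u = pi/3 inside [0, 2*pi/3], so split the integral there.
∫[0,pi/3] (5*sin(3*u)) du = 10/3.
∫[pi/3,2*pi/3] (5*sin(3*u)) du = -10/3; the area of that piece is 10/3.
Total area = 10/3 + 10/3 = 20/3.

20/3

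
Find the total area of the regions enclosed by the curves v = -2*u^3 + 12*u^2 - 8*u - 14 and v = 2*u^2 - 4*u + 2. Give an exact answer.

Set the curves equal: -2*u^3 + 12*u^2 - 8*u - 14 = 2*u^2 - 4*u + 2, so -2*u^3 + 10*u^2 - 4*u - 16 = 0, which factors as -2*(u - 4)*(u - 2)*(u + 1) = 0. The curves meet at u = -1, 2, 4.
On [-1, 2], v = 2*u^2 - 4*u + 2 is on top; that piece has area ∫[-1,2] (-(-2*u^3 + 10*u^2 - 4*u - 16)) du = 63/2.
On [2, 4], v = -2*u^3 + 12*u^2 - 8*u - 14 is on top; that piece has area ∫[2,4] (-2*u^3 + 10*u^2 - 4*u - 16) du = 32/3.
Total enclosed area = 63/2 + 32/3 = 253/6.

253/6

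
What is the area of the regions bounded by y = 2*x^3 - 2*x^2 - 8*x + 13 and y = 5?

Set the curves equal: 2*x^3 - 2*x^2 - 8*x + 13 = 5, so 2*x^3 - 2*x^2 - 8*x + 8 = 0, which factors as 2*(x - 2)*(x - 1)*(x + 2) = 0. The curves meet at x = -2, 1, 2.
On [-2, 1], y = 2*x^3 - 2*x^2 - 8*x + 13 is on top; that piece has area ∫[-2,1] (2*x^3 - 2*x^2 - 8*x + 8) dx = 45/2.
On [1, 2], y = 5 is on top; that piece has area ∫[1,2] (-(2*x^3 - 2*x^2 - 8*x + 8)) dx = 7/6.
Total enclosed area = 45/2 + 7/6 = 71/3.

71/3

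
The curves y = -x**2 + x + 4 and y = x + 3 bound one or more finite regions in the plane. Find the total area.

4/3

Set the curves equal: -x**2 + x + 4 = x + 3, so -x**2 + 1 = 0, which factors as -(x - 1)*(x + 1) = 0. The curves meet at x = -1, 1.
On [-1, 1], y = -x**2 + x + 4 is on top; that piece has area ∫[-1,1] (-x**2 + 1) dx = 4/3.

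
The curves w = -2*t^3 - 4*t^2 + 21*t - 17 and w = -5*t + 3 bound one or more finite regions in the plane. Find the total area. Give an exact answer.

Set the curves equal: -2*t^3 - 4*t^2 + 21*t - 17 = -5*t + 3, so -2*t^3 - 4*t^2 + 26*t - 20 = 0, which factors as -2*(t - 2)*(t - 1)*(t + 5) = 0. The curves meet at t = -5, 1, 2.
On [-5, 1], w = -5*t + 3 is on top; that piece has area ∫[-5,1] (-(-2*t^3 - 4*t^2 + 26*t - 20)) dt = 288.
On [1, 2], w = -2*t^3 - 4*t^2 + 21*t - 17 is on top; that piece has area ∫[1,2] (-2*t^3 - 4*t^2 + 26*t - 20) dt = 13/6.
Total enclosed area = 288 + 13/6 = 1741/6.

1741/6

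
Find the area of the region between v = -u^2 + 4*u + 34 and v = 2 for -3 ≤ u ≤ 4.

623/3

On [-3, 4], (-u^2 + 4*u + 34) - (2) = -u^2 + 4*u + 32 is ≥ 0 throughout, so the area is a single integral of |-u^2 + 4*u + 32|.
∫[-3,4] (-u^2 + 4*u + 32) du = 623/3.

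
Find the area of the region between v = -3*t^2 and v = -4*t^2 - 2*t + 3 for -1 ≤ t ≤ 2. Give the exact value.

The difference (-3*t^2) - (-4*t^2 - 2*t + 3) = t^2 + 2*t - 3 changes sign at t = 1 inside [-1, 2], so split the integral there.
∫[-1,1] (t^2 + 2*t - 3) dt = -16/3; the area of that piece is 16/3.
∫[1,2] (t^2 + 2*t - 3) dt = 7/3.
Total area = 16/3 + 7/3 = 23/3.

23/3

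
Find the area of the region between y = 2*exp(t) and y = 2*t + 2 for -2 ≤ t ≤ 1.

-3 - 2*exp(-2) + 2*exp(1)

On [-2, 1], (2*exp(t)) - (2*t + 2) = -2*t + 2*exp(t) - 2 is ≥ 0 throughout, so the area is a single integral of |-2*t + 2*exp(t) - 2|.
∫[-2,1] (-2*t + 2*exp(t) - 2) dt = -3 - 2*exp(-2) + 2*exp(1).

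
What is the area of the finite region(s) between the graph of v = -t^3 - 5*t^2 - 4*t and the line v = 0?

The curve meets the t-axis where -t^3 - 5*t^2 - 4*t = 0, i.e. -t*(t + 1)*(t + 4) = 0, at t = -4, -1, 0.
On [-4, -1] the curve lies below the axis; ∫[-4,-1] (-t^3 - 5*t^2 - 4*t) dt = -45/4, giving area 45/4.
On [-1, 0] the curve lies above the axis; ∫[-1,0] (-t^3 - 5*t^2 - 4*t) dt = 7/12, giving area 7/12.
Total area = 45/4 + 7/12 = 71/6.

71/6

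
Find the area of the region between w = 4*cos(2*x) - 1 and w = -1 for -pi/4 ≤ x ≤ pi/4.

On [-pi/4, pi/4], (4*cos(2*x) - 1) - (-1) = 4*cos(2*x) is ≥ 0 throughout, so the area is a single integral of |4*cos(2*x)|.
∫[-pi/4,pi/4] (4*cos(2*x)) dx = 4.

4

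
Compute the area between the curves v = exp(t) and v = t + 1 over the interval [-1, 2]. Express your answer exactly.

-9/2 - exp(-1) + exp(2)

On [-1, 2], (exp(t)) - (t + 1) = -t + exp(t) - 1 is ≥ 0 throughout, so the area is a single integral of |-t + exp(t) - 1|.
∫[-1,2] (-t + exp(t) - 1) dt = -9/2 - exp(-1) + exp(2).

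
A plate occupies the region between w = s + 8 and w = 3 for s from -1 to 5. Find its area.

On [-1, 5], (s + 8) - (3) = s + 5 is ≥ 0 throughout, so the area is a single integral of |s + 5|.
∫[-1,5] (s + 5) ds = 42.

42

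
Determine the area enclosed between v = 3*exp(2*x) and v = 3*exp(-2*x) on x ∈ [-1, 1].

The difference (3*exp(2*x)) - (3*exp(-2*x)) = 3*exp(2*x) - 3*exp(-2*x) changes sign at x = 0 inside [-1, 1], so split the integral there.
∫[-1,0] (3*exp(2*x) - 3*exp(-2*x)) dx = -3*exp(2)/2 - 3*exp(-2)/2 + 3; the area of that piece is -3 + 3*exp(-2)/2 + 3*exp(2)/2.
∫[0,1] (3*exp(2*x) - 3*exp(-2*x)) dx = -3 + 3*exp(-2)/2 + 3*exp(2)/2.
Total area = (-3 + 3*exp(-2)/2 + 3*exp(2)/2) + (-3 + 3*exp(-2)/2 + 3*exp(2)/2) = -6 + 3*exp(-2) + 3*exp(2).

-6 + 3*exp(-2) + 3*exp(2)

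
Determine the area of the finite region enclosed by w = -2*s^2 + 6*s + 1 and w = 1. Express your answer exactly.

Set the curves equal: -2*s^2 + 6*s + 1 = 1, so -2*s^2 + 6*s = 0, which factors as -2*s*(s - 3) = 0. The curves meet at s = 0, 3.
On [0, 3], w = -2*s^2 + 6*s + 1 is on top; that piece has area ∫[0,3] (-2*s^2 + 6*s) ds = 9.

9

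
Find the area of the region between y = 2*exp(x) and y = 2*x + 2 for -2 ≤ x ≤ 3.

-15 - 2*exp(-2) + 2*exp(3)

On [-2, 3], (2*exp(x)) - (2*x + 2) = -2*x + 2*exp(x) - 2 is ≥ 0 throughout, so the area is a single integral of |-2*x + 2*exp(x) - 2|.
∫[-2,3] (-2*x + 2*exp(x) - 2) dx = -15 - 2*exp(-2) + 2*exp(3).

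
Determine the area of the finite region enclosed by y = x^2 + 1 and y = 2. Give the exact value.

4/3

Set the curves equal: x^2 + 1 = 2, so x^2 - 1 = 0, which factors as (x - 1)*(x + 1) = 0. The curves meet at x = -1, 1.
On [-1, 1], y = 2 is on top; that piece has area ∫[-1,1] (-(x^2 - 1)) dx = 4/3.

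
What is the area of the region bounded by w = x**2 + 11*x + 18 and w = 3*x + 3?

Set the curves equal: x**2 + 11*x + 18 = 3*x + 3, so x**2 + 8*x + 15 = 0, which factors as (x + 3)*(x + 5) = 0. The curves meet at x = -5, -3.
On [-5, -3], w = 3*x + 3 is on top; that piece has area ∫[-5,-3] (-(x**2 + 8*x + 15)) dx = 4/3.

4/3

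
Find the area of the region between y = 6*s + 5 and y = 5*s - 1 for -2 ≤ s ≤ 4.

On [-2, 4], (6*s + 5) - (5*s - 1) = s + 6 is ≥ 0 throughout, so the area is a single integral of |s + 6|.
∫[-2,4] (s + 6) ds = 42.

42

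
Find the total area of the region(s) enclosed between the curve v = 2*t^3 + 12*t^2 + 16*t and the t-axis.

16

The curve meets the t-axis where 2*t^3 + 12*t^2 + 16*t = 0, i.e. 2*t*(t + 2)*(t + 4) = 0, at t = -4, -2, 0.
On [-4, -2] the curve lies above the axis; ∫[-4,-2] (2*t^3 + 12*t^2 + 16*t) dt = 8, giving area 8.
On [-2, 0] the curve lies below the axis; ∫[-2,0] (2*t^3 + 12*t^2 + 16*t) dt = -8, giving area 8.
Total area = 8 + 8 = 16.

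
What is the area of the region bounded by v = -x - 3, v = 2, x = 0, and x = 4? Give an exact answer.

On [0, 4], (-x - 3) - (2) = -x - 5 is ≤ 0 throughout, so the area is a single integral of |-x - 5|.
∫[0,4] (-x - 5) dx = -28; the area of that piece is 28.

28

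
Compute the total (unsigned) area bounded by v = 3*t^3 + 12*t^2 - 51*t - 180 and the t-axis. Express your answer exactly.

3901/4

The curve meets the t-axis where 3*t^3 + 12*t^2 - 51*t - 180 = 0, i.e. 3*(t - 4)*(t + 3)*(t + 5) = 0, at t = -5, -3, 4.
On [-5, -3] the curve lies above the axis; ∫[-5,-3] (3*t^3 + 12*t^2 - 51*t - 180) dt = 32, giving area 32.
On [-3, 4] the curve lies below the axis; ∫[-3,4] (3*t^3 + 12*t^2 - 51*t - 180) dt = -3773/4, giving area 3773/4.
Total area = 32 + 3773/4 = 3901/4.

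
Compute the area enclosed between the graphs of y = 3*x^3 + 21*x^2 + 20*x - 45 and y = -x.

Set the curves equal: 3*x^3 + 21*x^2 + 20*x - 45 = -x, so 3*x^3 + 21*x^2 + 21*x - 45 = 0, which factors as 3*(x - 1)*(x + 3)*(x + 5) = 0. The curves meet at x = -5, -3, 1.
On [-5, -3], y = 3*x^3 + 21*x^2 + 20*x - 45 is on top; that piece has area ∫[-5,-3] (3*x^3 + 21*x^2 + 21*x - 45) dx = 20.
On [-3, 1], y = -x is on top; that piece has area ∫[-3,1] (-(3*x^3 + 21*x^2 + 21*x - 45)) dx = 128.
Total enclosed area = 20 + 128 = 148.

148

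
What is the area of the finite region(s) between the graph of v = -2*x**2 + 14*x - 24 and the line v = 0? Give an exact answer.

The curve meets the x-axis where -2*x**2 + 14*x - 24 = 0, i.e. -2*(x - 4)*(x - 3) = 0, at x = 3, 4.
On [3, 4] the curve lies above the axis; ∫[3,4] (-2*x**2 + 14*x - 24) dx = 1/3, giving area 1/3.

1/3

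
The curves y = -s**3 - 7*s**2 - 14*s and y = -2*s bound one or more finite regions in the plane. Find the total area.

Set the curves equal: -s**3 - 7*s**2 - 14*s = -2*s, so -s**3 - 7*s**2 - 12*s = 0, which factors as -s*(s + 3)*(s + 4) = 0. The curves meet at s = -4, -3, 0.
On [-4, -3], y = -2*s is on top; that piece has area ∫[-4,-3] (-(-s**3 - 7*s**2 - 12*s)) ds = 7/12.
On [-3, 0], y = -s**3 - 7*s**2 - 14*s is on top; that piece has area ∫[-3,0] (-s**3 - 7*s**2 - 12*s) ds = 45/4.
Total enclosed area = 7/12 + 45/4 = 71/6.

71/6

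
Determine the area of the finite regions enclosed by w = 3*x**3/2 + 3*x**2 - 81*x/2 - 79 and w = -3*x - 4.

2459/4

Set the curves equal: 3*x**3/2 + 3*x**2 - 81*x/2 - 79 = -3*x - 4, so 3*x**3/2 + 3*x**2 - 75*x/2 - 75 = 0, which factors as 3*(x - 5)*(x + 2)*(x + 5)/2 = 0. The curves meet at x = -5, -2, 5.
On [-5, -2], w = 3*x**3/2 + 3*x**2 - 81*x/2 - 79 is on top; that piece has area ∫[-5,-2] (3*x**3/2 + 3*x**2 - 75*x/2 - 75) dx = 459/8.
On [-2, 5], w = -3*x - 4 is on top; that piece has area ∫[-2,5] (-(3*x**3/2 + 3*x**2 - 75*x/2 - 75)) dx = 4459/8.
Total enclosed area = 459/8 + 4459/8 = 2459/4.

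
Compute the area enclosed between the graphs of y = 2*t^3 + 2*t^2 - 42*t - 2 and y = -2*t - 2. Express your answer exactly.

2521/6

Set the curves equal: 2*t^3 + 2*t^2 - 42*t - 2 = -2*t - 2, so 2*t^3 + 2*t^2 - 40*t = 0, which factors as 2*t*(t - 4)*(t + 5) = 0. The curves meet at t = -5, 0, 4.
On [-5, 0], y = 2*t^3 + 2*t^2 - 42*t - 2 is on top; that piece has area ∫[-5,0] (2*t^3 + 2*t^2 - 40*t) dt = 1625/6.
On [0, 4], y = -2*t - 2 is on top; that piece has area ∫[0,4] (-(2*t^3 + 2*t^2 - 40*t)) dt = 448/3.
Total enclosed area = 1625/6 + 448/3 = 2521/6.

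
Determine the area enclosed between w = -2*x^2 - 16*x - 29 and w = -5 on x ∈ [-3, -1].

8

The difference (-2*x^2 - 16*x - 29) - (-5) = -2*x^2 - 16*x - 24 changes sign at x = -2 inside [-3, -1], so split the integral there.
∫[-3,-2] (-2*x^2 - 16*x - 24) dx = 10/3.
∫[-2,-1] (-2*x^2 - 16*x - 24) dx = -14/3; the area of that piece is 14/3.
Total area = 10/3 + 14/3 = 8.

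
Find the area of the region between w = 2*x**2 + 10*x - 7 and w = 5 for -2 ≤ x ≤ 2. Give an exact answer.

158/3

The difference (2*x**2 + 10*x - 7) - (5) = 2*x**2 + 10*x - 12 changes sign at x = 1 inside [-2, 2], so split the integral there.
∫[-2,1] (2*x**2 + 10*x - 12) dx = -45; the area of that piece is 45.
∫[1,2] (2*x**2 + 10*x - 12) dx = 23/3.
Total area = 45 + 23/3 = 158/3.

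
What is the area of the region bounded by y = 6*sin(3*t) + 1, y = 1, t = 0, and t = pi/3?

4

On [0, pi/3], (6*sin(3*t) + 1) - (1) = 6*sin(3*t) is ≥ 0 throughout, so the area is a single integral of |6*sin(3*t)|.
∫[0,pi/3] (6*sin(3*t)) dt = 4.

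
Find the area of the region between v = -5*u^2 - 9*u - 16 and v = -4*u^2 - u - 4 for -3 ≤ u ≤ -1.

4

The difference (-5*u^2 - 9*u - 16) - (-4*u^2 - u - 4) = -u^2 - 8*u - 12 changes sign at u = -2 inside [-3, -1], so split the integral there.
∫[-3,-2] (-u^2 - 8*u - 12) du = 5/3.
∫[-2,-1] (-u^2 - 8*u - 12) du = -7/3; the area of that piece is 7/3.
Total area = 5/3 + 7/3 = 4.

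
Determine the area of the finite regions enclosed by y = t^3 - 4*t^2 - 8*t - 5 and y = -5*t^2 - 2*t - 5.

253/12

Set the curves equal: t^3 - 4*t^2 - 8*t - 5 = -5*t^2 - 2*t - 5, so t^3 + t^2 - 6*t = 0, which factors as t*(t - 2)*(t + 3) = 0. The curves meet at t = -3, 0, 2.
On [-3, 0], y = t^3 - 4*t^2 - 8*t - 5 is on top; that piece has area ∫[-3,0] (t^3 + t^2 - 6*t) dt = 63/4.
On [0, 2], y = -5*t^2 - 2*t - 5 is on top; that piece has area ∫[0,2] (-(t^3 + t^2 - 6*t)) dt = 16/3.
Total enclosed area = 63/4 + 16/3 = 253/12.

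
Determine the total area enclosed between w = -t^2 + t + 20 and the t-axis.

The curve meets the t-axis where -t^2 + t + 20 = 0, i.e. -(t - 5)*(t + 4) = 0, at t = -4, 5.
On [-4, 5] the curve lies above the axis; ∫[-4,5] (-t^2 + t + 20) dt = 243/2, giving area 243/2.

243/2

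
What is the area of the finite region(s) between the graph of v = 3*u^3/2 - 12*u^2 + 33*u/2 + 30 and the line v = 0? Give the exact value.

443/4

The curve meets the u-axis where 3*u^3/2 - 12*u^2 + 33*u/2 + 30 = 0, i.e. 3*(u - 5)*(u - 4)*(u + 1)/2 = 0, at u = -1, 4, 5.
On [-1, 4] the curve lies above the axis; ∫[-1,4] (3*u^3/2 - 12*u^2 + 33*u/2 + 30) du = 875/8, giving area 875/8.
On [4, 5] the curve lies below the axis; ∫[4,5] (3*u^3/2 - 12*u^2 + 33*u/2 + 30) du = -11/8, giving area 11/8.
Total area = 875/8 + 11/8 = 443/4.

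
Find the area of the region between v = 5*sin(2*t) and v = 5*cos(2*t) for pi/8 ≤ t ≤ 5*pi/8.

5*sqrt(2)

On [pi/8, 5*pi/8], (5*sin(2*t)) - (5*cos(2*t)) = 5*sin(2*t) - 5*cos(2*t) is ≥ 0 throughout, so the area is a single integral of |5*sin(2*t) - 5*cos(2*t)|.
∫[pi/8,5*pi/8] (5*sin(2*t) - 5*cos(2*t)) dt = 5*sqrt(2).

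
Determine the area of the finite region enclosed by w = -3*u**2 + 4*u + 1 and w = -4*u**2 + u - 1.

1/6

Set the curves equal: -3*u**2 + 4*u + 1 = -4*u**2 + u - 1, so u**2 + 3*u + 2 = 0, which factors as (u + 1)*(u + 2) = 0. The curves meet at u = -2, -1.
On [-2, -1], w = -4*u**2 + u - 1 is on top; that piece has area ∫[-2,-1] (-(u**2 + 3*u + 2)) du = 1/6.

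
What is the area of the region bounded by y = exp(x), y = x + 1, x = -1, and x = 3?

On [-1, 3], (exp(x)) - (x + 1) = -x + exp(x) - 1 is ≥ 0 throughout, so the area is a single integral of |-x + exp(x) - 1|.
∫[-1,3] (-x + exp(x) - 1) dx = -8 - exp(-1) + exp(3).

-8 - exp(-1) + exp(3)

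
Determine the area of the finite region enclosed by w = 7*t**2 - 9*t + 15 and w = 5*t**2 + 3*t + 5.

Set the curves equal: 7*t**2 - 9*t + 15 = 5*t**2 + 3*t + 5, so 2*t**2 - 12*t + 10 = 0, which factors as 2*(t - 5)*(t - 1) = 0. The curves meet at t = 1, 5.
On [1, 5], w = 5*t**2 + 3*t + 5 is on top; that piece has area ∫[1,5] (-(2*t**2 - 12*t + 10)) dt = 64/3.

64/3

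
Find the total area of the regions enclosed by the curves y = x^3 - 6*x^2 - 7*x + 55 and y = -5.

Set the curves equal: x^3 - 6*x^2 - 7*x + 55 = -5, so x^3 - 6*x^2 - 7*x + 60 = 0, which factors as (x - 5)*(x - 4)*(x + 3) = 0. The curves meet at x = -3, 4, 5.
On [-3, 4], y = x^3 - 6*x^2 - 7*x + 55 is on top; that piece has area ∫[-3,4] (x^3 - 6*x^2 - 7*x + 60) dx = 1029/4.
On [4, 5], y = -5 is on top; that piece has area ∫[4,5] (-(x^3 - 6*x^2 - 7*x + 60)) dx = 5/4.
Total enclosed area = 1029/4 + 5/4 = 517/2.

517/2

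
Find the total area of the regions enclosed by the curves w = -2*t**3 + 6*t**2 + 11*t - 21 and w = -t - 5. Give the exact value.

Set the curves equal: -2*t**3 + 6*t**2 + 11*t - 21 = -t - 5, so -2*t**3 + 6*t**2 + 12*t - 16 = 0, which factors as -2*(t - 4)*(t - 1)*(t + 2) = 0. The curves meet at t = -2, 1, 4.
On [-2, 1], w = -t - 5 is on top; that piece has area ∫[-2,1] (-(-2*t**3 + 6*t**2 + 12*t - 16)) dt = 81/2.
On [1, 4], w = -2*t**3 + 6*t**2 + 11*t - 21 is on top; that piece has area ∫[1,4] (-2*t**3 + 6*t**2 + 12*t - 16) dt = 81/2.
Total enclosed area = 81/2 + 81/2 = 81.

81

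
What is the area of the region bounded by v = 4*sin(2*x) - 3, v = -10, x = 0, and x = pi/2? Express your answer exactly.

On [0, pi/2], (4*sin(2*x) - 3) - (-10) = 4*sin(2*x) + 7 is ≥ 0 throughout, so the area is a single integral of |4*sin(2*x) + 7|.
∫[0,pi/2] (4*sin(2*x) + 7) dx = 4 + 7*pi/2.

4 + 7*pi/2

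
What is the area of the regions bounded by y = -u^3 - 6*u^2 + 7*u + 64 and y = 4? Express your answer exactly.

517/2

Set the curves equal: -u^3 - 6*u^2 + 7*u + 64 = 4, so -u^3 - 6*u^2 + 7*u + 60 = 0, which factors as -(u - 3)*(u + 4)*(u + 5) = 0. The curves meet at u = -5, -4, 3.
On [-5, -4], y = 4 is on top; that piece has area ∫[-5,-4] (-(-u^3 - 6*u^2 + 7*u + 60)) du = 5/4.
On [-4, 3], y = -u^3 - 6*u^2 + 7*u + 64 is on top; that piece has area ∫[-4,3] (-u^3 - 6*u^2 + 7*u + 60) du = 1029/4.
Total enclosed area = 5/4 + 1029/4 = 517/2.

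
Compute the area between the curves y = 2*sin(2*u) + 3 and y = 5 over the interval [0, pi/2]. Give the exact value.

On [0, pi/2], (2*sin(2*u) + 3) - (5) = 2*sin(2*u) - 2 is ≤ 0 throughout, so the area is a single integral of |2*sin(2*u) - 2|.
∫[0,pi/2] (2*sin(2*u) - 2) du = 2 - pi; the area of that piece is -2 + pi.

-2 + pi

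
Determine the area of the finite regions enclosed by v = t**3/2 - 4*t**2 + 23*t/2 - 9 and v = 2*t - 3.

Set the curves equal: t**3/2 - 4*t**2 + 23*t/2 - 9 = 2*t - 3, so t**3/2 - 4*t**2 + 19*t/2 - 6 = 0, which factors as (t - 4)*(t - 3)*(t - 1)/2 = 0. The curves meet at t = 1, 3, 4.
On [1, 3], v = t**3/2 - 4*t**2 + 23*t/2 - 9 is on top; that piece has area ∫[1,3] (t**3/2 - 4*t**2 + 19*t/2 - 6) dt = 4/3.
On [3, 4], v = 2*t - 3 is on top; that piece has area ∫[3,4] (-(t**3/2 - 4*t**2 + 19*t/2 - 6)) dt = 5/24.
Total enclosed area = 4/3 + 5/24 = 37/24.

37/24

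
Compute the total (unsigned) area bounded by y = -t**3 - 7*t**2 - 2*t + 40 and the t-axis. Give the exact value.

1741/12

The curve meets the t-axis where -t**3 - 7*t**2 - 2*t + 40 = 0, i.e. -(t - 2)*(t + 4)*(t + 5) = 0, at t = -5, -4, 2.
On [-5, -4] the curve lies below the axis; ∫[-5,-4] (-t**3 - 7*t**2 - 2*t + 40) dt = -13/12, giving area 13/12.
On [-4, 2] the curve lies above the axis; ∫[-4,2] (-t**3 - 7*t**2 - 2*t + 40) dt = 144, giving area 144.
Total area = 13/12 + 144 = 1741/12.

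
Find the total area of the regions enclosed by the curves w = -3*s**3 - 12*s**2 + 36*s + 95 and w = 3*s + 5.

863/2

Set the curves equal: -3*s**3 - 12*s**2 + 36*s + 95 = 3*s + 5, so -3*s**3 - 12*s**2 + 33*s + 90 = 0, which factors as -3*(s - 3)*(s + 2)*(s + 5) = 0. The curves meet at s = -5, -2, 3.
On [-5, -2], w = 3*s + 5 is on top; that piece has area ∫[-5,-2] (-(-3*s**3 - 12*s**2 + 33*s + 90)) ds = 351/4.
On [-2, 3], w = -3*s**3 - 12*s**2 + 36*s + 95 is on top; that piece has area ∫[-2,3] (-3*s**3 - 12*s**2 + 33*s + 90) ds = 1375/4.
Total enclosed area = 351/4 + 1375/4 = 863/2.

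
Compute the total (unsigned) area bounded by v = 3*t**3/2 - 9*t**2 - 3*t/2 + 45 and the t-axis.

1221/8

The curve meets the t-axis where 3*t**3/2 - 9*t**2 - 3*t/2 + 45 = 0, i.e. 3*(t - 5)*(t - 3)*(t + 2)/2 = 0, at t = -2, 3, 5.
On [-2, 3] the curve lies above the axis; ∫[-2,3] (3*t**3/2 - 9*t**2 - 3*t/2 + 45) dt = 1125/8, giving area 1125/8.
On [3, 5] the curve lies below the axis; ∫[3,5] (3*t**3/2 - 9*t**2 - 3*t/2 + 45) dt = -12, giving area 12.
Total area = 1125/8 + 12 = 1221/8.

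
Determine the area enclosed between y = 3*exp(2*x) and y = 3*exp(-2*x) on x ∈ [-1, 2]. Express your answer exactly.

The difference (3*exp(2*x)) - (3*exp(-2*x)) = 3*exp(2*x) - 3*exp(-2*x) changes sign at x = 0 inside [-1, 2], so split the integral there.
∫[-1,0] (3*exp(2*x) - 3*exp(-2*x)) dx = -3*exp(2)/2 - 3*exp(-2)/2 + 3; the area of that piece is -3 + 3*exp(-2)/2 + 3*exp(2)/2.
∫[0,2] (3*exp(2*x) - 3*exp(-2*x)) dx = -3 + 3*exp(-4)/2 + 3*exp(4)/2.
Total area = (-3 + 3*exp(-2)/2 + 3*exp(2)/2) + (-3 + 3*exp(-4)/2 + 3*exp(4)/2) = -6 + 3*exp(-4)/2 + 3*exp(-2)/2 + 3*exp(2)/2 + 3*exp(4)/2.

-6 + 3*exp(-4)/2 + 3*exp(-2)/2 + 3*exp(2)/2 + 3*exp(4)/2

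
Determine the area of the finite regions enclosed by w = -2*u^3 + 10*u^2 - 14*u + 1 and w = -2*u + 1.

Set the curves equal: -2*u^3 + 10*u^2 - 14*u + 1 = -2*u + 1, so -2*u^3 + 10*u^2 - 12*u = 0, which factors as -2*u*(u - 3)*(u - 2) = 0. The curves meet at u = 0, 2, 3.
On [0, 2], w = -2*u + 1 is on top; that piece has area ∫[0,2] (-(-2*u^3 + 10*u^2 - 12*u)) du = 16/3.
On [2, 3], w = -2*u^3 + 10*u^2 - 14*u + 1 is on top; that piece has area ∫[2,3] (-2*u^3 + 10*u^2 - 12*u) du = 5/6.
Total enclosed area = 16/3 + 5/6 = 37/6.

37/6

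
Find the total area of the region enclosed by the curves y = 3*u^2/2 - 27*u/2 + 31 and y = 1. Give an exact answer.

Set the curves equal: 3*u^2/2 - 27*u/2 + 31 = 1, so 3*u^2/2 - 27*u/2 + 30 = 0, which factors as 3*(u - 5)*(u - 4)/2 = 0. The curves meet at u = 4, 5.
On [4, 5], y = 1 is on top; that piece has area ∫[4,5] (-(3*u^2/2 - 27*u/2 + 30)) du = 1/4.

1/4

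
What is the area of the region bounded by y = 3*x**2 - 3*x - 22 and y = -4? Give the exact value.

125/2

Set the curves equal: 3*x**2 - 3*x - 22 = -4, so 3*x**2 - 3*x - 18 = 0, which factors as 3*(x - 3)*(x + 2) = 0. The curves meet at x = -2, 3.
On [-2, 3], y = -4 is on top; that piece has area ∫[-2,3] (-(3*x**2 - 3*x - 18)) dx = 125/2.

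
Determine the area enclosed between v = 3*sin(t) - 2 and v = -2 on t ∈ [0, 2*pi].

12

The difference (3*sin(t) - 2) - (-2) = 3*sin(t) changes sign at t = pi inside [0, 2*pi], so split the integral there.
∫[0,pi] (3*sin(t)) dt = 6.
∫[pi,2*pi] (3*sin(t)) dt = -6; the area of that piece is 6.
Total area = 6 + 6 = 12.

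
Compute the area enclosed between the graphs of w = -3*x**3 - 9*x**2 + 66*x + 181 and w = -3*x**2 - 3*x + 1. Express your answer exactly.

5137/4

Set the curves equal: -3*x**3 - 9*x**2 + 66*x + 181 = -3*x**2 - 3*x + 1, so -3*x**3 - 6*x**2 + 69*x + 180 = 0, which factors as -3*(x - 5)*(x + 3)*(x + 4) = 0. The curves meet at x = -4, -3, 5.
On [-4, -3], w = -3*x**2 - 3*x + 1 is on top; that piece has area ∫[-4,-3] (-(-3*x**3 - 6*x**2 + 69*x + 180)) dx = 17/4.
On [-3, 5], w = -3*x**3 - 9*x**2 + 66*x + 181 is on top; that piece has area ∫[-3,5] (-3*x**3 - 6*x**2 + 69*x + 180) dx = 1280.
Total enclosed area = 17/4 + 1280 = 5137/4.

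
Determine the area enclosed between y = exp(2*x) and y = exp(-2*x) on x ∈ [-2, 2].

-2 + exp(-4) + exp(4)

The difference (exp(2*x)) - (exp(-2*x)) = exp(2*x) - exp(-2*x) changes sign at x = 0 inside [-2, 2], so split the integral there.
∫[-2,0] (exp(2*x) - exp(-2*x)) dx = -exp(4)/2 - exp(-4)/2 + 1; the area of that piece is -1 + exp(-4)/2 + exp(4)/2.
∫[0,2] (exp(2*x) - exp(-2*x)) dx = -1 + exp(-4)/2 + exp(4)/2.
Total area = (-1 + exp(-4)/2 + exp(4)/2) + (-1 + exp(-4)/2 + exp(4)/2) = -2 + exp(-4) + exp(4).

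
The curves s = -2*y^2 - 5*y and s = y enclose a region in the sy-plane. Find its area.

Both boundary curves give s as a function of y, so integrate with respect to y. Setting them equal: -2*y^2 - 6*y = 0, i.e. -2*y*(y + 3) = 0, so they meet at y = -3, 0.
For y in [-3, 0], s = -2*y^2 - 5*y is on the right; area = ∫[-3,0] (-2*y^2 - 6*y) dy = 9.

9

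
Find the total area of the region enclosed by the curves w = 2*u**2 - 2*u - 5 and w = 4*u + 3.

125/3

Set the curves equal: 2*u**2 - 2*u - 5 = 4*u + 3, so 2*u**2 - 6*u - 8 = 0, which factors as 2*(u - 4)*(u + 1) = 0. The curves meet at u = -1, 4.
On [-1, 4], w = 4*u + 3 is on top; that piece has area ∫[-1,4] (-(2*u**2 - 6*u - 8)) du = 125/3.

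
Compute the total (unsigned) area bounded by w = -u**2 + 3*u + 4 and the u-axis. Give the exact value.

125/6

The curve meets the u-axis where -u**2 + 3*u + 4 = 0, i.e. -(u - 4)*(u + 1) = 0, at u = -1, 4.
On [-1, 4] the curve lies above the axis; ∫[-1,4] (-u**2 + 3*u + 4) du = 125/6, giving area 125/6.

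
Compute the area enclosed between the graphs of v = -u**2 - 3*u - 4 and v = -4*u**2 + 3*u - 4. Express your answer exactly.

Set the curves equal: -u**2 - 3*u - 4 = -4*u**2 + 3*u - 4, so 3*u**2 - 6*u = 0, which factors as 3*u*(u - 2) = 0. The curves meet at u = 0, 2.
On [0, 2], v = -4*u**2 + 3*u - 4 is on top; that piece has area ∫[0,2] (-(3*u**2 - 6*u)) du = 4.

4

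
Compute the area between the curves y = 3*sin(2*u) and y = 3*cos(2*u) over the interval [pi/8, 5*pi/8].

On [pi/8, 5*pi/8], (3*sin(2*u)) - (3*cos(2*u)) = 3*sin(2*u) - 3*cos(2*u) is ≥ 0 throughout, so the area is a single integral of |3*sin(2*u) - 3*cos(2*u)|.
∫[pi/8,5*pi/8] (3*sin(2*u) - 3*cos(2*u)) du = 3*sqrt(2).

3*sqrt(2)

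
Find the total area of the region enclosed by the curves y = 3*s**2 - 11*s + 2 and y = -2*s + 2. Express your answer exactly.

27/2

Set the curves equal: 3*s**2 - 11*s + 2 = -2*s + 2, so 3*s**2 - 9*s = 0, which factors as 3*s*(s - 3) = 0. The curves meet at s = 0, 3.
On [0, 3], y = -2*s + 2 is on top; that piece has area ∫[0,3] (-(3*s**2 - 9*s)) ds = 27/2.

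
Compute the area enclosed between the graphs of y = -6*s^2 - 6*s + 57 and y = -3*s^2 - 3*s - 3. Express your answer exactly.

Set the curves equal: -6*s^2 - 6*s + 57 = -3*s^2 - 3*s - 3, so -3*s^2 - 3*s + 60 = 0, which factors as -3*(s - 4)*(s + 5) = 0. The curves meet at s = -5, 4.
On [-5, 4], y = -6*s^2 - 6*s + 57 is on top; that piece has area ∫[-5,4] (-3*s^2 - 3*s + 60) ds = 729/2.

729/2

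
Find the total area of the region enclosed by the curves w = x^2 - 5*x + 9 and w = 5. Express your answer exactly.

Set the curves equal: x^2 - 5*x + 9 = 5, so x^2 - 5*x + 4 = 0, which factors as (x - 4)*(x - 1) = 0. The curves meet at x = 1, 4.
On [1, 4], w = 5 is on top; that piece has area ∫[1,4] (-(x^2 - 5*x + 4)) dx = 9/2.

9/2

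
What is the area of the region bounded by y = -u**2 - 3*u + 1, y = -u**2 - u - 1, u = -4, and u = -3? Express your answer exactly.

9

On [-4, -3], (-u**2 - 3*u + 1) - (-u**2 - u - 1) = -2*u + 2 is ≥ 0 throughout, so the area is a single integral of |-2*u + 2|.
∫[-4,-3] (-2*u + 2) du = 9.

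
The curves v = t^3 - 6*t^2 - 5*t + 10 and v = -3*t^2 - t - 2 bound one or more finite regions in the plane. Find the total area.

131/4

Set the curves equal: t^3 - 6*t^2 - 5*t + 10 = -3*t^2 - t - 2, so t^3 - 3*t^2 - 4*t + 12 = 0, which factors as (t - 3)*(t - 2)*(t + 2) = 0. The curves meet at t = -2, 2, 3.
On [-2, 2], v = t^3 - 6*t^2 - 5*t + 10 is on top; that piece has area ∫[-2,2] (t^3 - 3*t^2 - 4*t + 12) dt = 32.
On [2, 3], v = -3*t^2 - t - 2 is on top; that piece has area ∫[2,3] (-(t^3 - 3*t^2 - 4*t + 12)) dt = 3/4.
Total enclosed area = 32 + 3/4 = 131/4.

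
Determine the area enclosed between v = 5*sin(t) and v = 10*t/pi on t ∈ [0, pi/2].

On [0, pi/2], (5*sin(t)) - (10*t/pi) = -10*t/pi + 5*sin(t) is ≥ 0 throughout, so the area is a single integral of |-10*t/pi + 5*sin(t)|.
∫[0,pi/2] (-10*t/pi + 5*sin(t)) dt = 5 - 5*pi/4.

5 - 5*pi/4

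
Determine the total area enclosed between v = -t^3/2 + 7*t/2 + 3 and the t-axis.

The curve meets the t-axis where -t^3/2 + 7*t/2 + 3 = 0, i.e. -(t - 3)*(t + 1)*(t + 2)/2 = 0, at t = -2, -1, 3.
On [-2, -1] the curve lies below the axis; ∫[-2,-1] (-t^3/2 + 7*t/2 + 3) dt = -3/8, giving area 3/8.
On [-1, 3] the curve lies above the axis; ∫[-1,3] (-t^3/2 + 7*t/2 + 3) dt = 16, giving area 16.
Total area = 3/8 + 16 = 131/8.

131/8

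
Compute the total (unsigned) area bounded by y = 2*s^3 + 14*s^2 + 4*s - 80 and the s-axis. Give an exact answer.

The curve meets the s-axis where 2*s^3 + 14*s^2 + 4*s - 80 = 0, i.e. 2*(s - 2)*(s + 4)*(s + 5) = 0, at s = -5, -4, 2.
On [-5, -4] the curve lies above the axis; ∫[-5,-4] (2*s^3 + 14*s^2 + 4*s - 80) ds = 13/6, giving area 13/6.
On [-4, 2] the curve lies below the axis; ∫[-4,2] (2*s^3 + 14*s^2 + 4*s - 80) ds = -288, giving area 288.
Total area = 13/6 + 288 = 1741/6.

1741/6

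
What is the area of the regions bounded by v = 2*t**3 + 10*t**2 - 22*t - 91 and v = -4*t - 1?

1136/3

Set the curves equal: 2*t**3 + 10*t**2 - 22*t - 91 = -4*t - 1, so 2*t**3 + 10*t**2 - 18*t - 90 = 0, which factors as 2*(t - 3)*(t + 3)*(t + 5) = 0. The curves meet at t = -5, -3, 3.
On [-5, -3], v = 2*t**3 + 10*t**2 - 22*t - 91 is on top; that piece has area ∫[-5,-3] (2*t**3 + 10*t**2 - 18*t - 90) dt = 56/3.
On [-3, 3], v = -4*t - 1 is on top; that piece has area ∫[-3,3] (-(2*t**3 + 10*t**2 - 18*t - 90)) dt = 360.
Total enclosed area = 56/3 + 360 = 1136/3.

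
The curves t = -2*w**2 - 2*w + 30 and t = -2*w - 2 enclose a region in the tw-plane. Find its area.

Both boundary curves give t as a function of w, so integrate with respect to w. Setting them equal: -2*w**2 + 32 = 0, i.e. -2*(w - 4)*(w + 4) = 0, so they meet at w = -4, 4.
For w in [-4, 4], t = -2*w**2 - 2*w + 30 is on the right; area = ∫[-4,4] (-2*w**2 + 32) dw = 512/3.

512/3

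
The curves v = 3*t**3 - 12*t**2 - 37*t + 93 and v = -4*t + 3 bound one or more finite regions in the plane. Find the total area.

863/2

Set the curves equal: 3*t**3 - 12*t**2 - 37*t + 93 = -4*t + 3, so 3*t**3 - 12*t**2 - 33*t + 90 = 0, which factors as 3*(t - 5)*(t - 2)*(t + 3) = 0. The curves meet at t = -3, 2, 5.
On [-3, 2], v = 3*t**3 - 12*t**2 - 37*t + 93 is on top; that piece has area ∫[-3,2] (3*t**3 - 12*t**2 - 33*t + 90) dt = 1375/4.
On [2, 5], v = -4*t + 3 is on top; that piece has area ∫[2,5] (-(3*t**3 - 12*t**2 - 33*t + 90)) dt = 351/4.
Total enclosed area = 1375/4 + 351/4 = 863/2.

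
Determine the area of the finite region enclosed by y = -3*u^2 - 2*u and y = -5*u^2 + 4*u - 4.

1/3

Set the curves equal: -3*u^2 - 2*u = -5*u^2 + 4*u - 4, so 2*u^2 - 6*u + 4 = 0, which factors as 2*(u - 2)*(u - 1) = 0. The curves meet at u = 1, 2.
On [1, 2], y = -5*u^2 + 4*u - 4 is on top; that piece has area ∫[1,2] (-(2*u^2 - 6*u + 4)) du = 1/3.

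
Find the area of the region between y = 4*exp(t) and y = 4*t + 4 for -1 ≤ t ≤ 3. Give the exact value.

On [-1, 3], (4*exp(t)) - (4*t + 4) = -4*t + 4*exp(t) - 4 is ≥ 0 throughout, so the area is a single integral of |-4*t + 4*exp(t) - 4|.
∫[-1,3] (-4*t + 4*exp(t) - 4) dt = -32 - 4*exp(-1) + 4*exp(3).

-32 - 4*exp(-1) + 4*exp(3)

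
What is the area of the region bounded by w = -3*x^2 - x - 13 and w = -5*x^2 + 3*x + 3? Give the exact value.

Set the curves equal: -3*x^2 - x - 13 = -5*x^2 + 3*x + 3, so 2*x^2 - 4*x - 16 = 0, which factors as 2*(x - 4)*(x + 2) = 0. The curves meet at x = -2, 4.
On [-2, 4], w = -5*x^2 + 3*x + 3 is on top; that piece has area ∫[-2,4] (-(2*x^2 - 4*x - 16)) dx = 72.

72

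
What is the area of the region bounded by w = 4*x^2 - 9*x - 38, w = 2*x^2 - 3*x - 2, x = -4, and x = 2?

454/3

The difference (4*x^2 - 9*x - 38) - (2*x^2 - 3*x - 2) = 2*x^2 - 6*x - 36 changes sign at x = -3 inside [-4, 2], so split the integral there.
∫[-4,-3] (2*x^2 - 6*x - 36) dx = 29/3.
∫[-3,2] (2*x^2 - 6*x - 36) dx = -425/3; the area of that piece is 425/3.
Total area = 29/3 + 425/3 = 454/3.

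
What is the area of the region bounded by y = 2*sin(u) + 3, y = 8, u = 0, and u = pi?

-4 + 5*pi

On [0, pi], (2*sin(u) + 3) - (8) = 2*sin(u) - 5 is ≤ 0 throughout, so the area is a single integral of |2*sin(u) - 5|.
∫[0,pi] (2*sin(u) - 5) du = 4 - 5*pi; the area of that piece is -4 + 5*pi.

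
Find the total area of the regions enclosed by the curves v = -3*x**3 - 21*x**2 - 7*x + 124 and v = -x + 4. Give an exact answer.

Set the curves equal: -3*x**3 - 21*x**2 - 7*x + 124 = -x + 4, so -3*x**3 - 21*x**2 - 6*x + 120 = 0, which factors as -3*(x - 2)*(x + 4)*(x + 5) = 0. The curves meet at x = -5, -4, 2.
On [-5, -4], v = -x + 4 is on top; that piece has area ∫[-5,-4] (-(-3*x**3 - 21*x**2 - 6*x + 120)) dx = 13/4.
On [-4, 2], v = -3*x**3 - 21*x**2 - 7*x + 124 is on top; that piece has area ∫[-4,2] (-3*x**3 - 21*x**2 - 6*x + 120) dx = 432.
Total enclosed area = 13/4 + 432 = 1741/4.

1741/4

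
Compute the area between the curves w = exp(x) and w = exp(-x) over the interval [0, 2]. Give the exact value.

On [0, 2], (exp(x)) - (exp(-x)) = exp(x) - exp(-x) is ≥ 0 throughout, so the area is a single integral of |exp(x) - exp(-x)|.
∫[0,2] (exp(x) - exp(-x)) dx = -2 + exp(-2) + exp(2).

-2 + exp(-2) + exp(2)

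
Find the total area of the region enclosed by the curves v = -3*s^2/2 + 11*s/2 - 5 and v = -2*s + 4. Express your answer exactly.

Set the curves equal: -3*s^2/2 + 11*s/2 - 5 = -2*s + 4, so -3*s^2/2 + 15*s/2 - 9 = 0, which factors as -3*(s - 3)*(s - 2)/2 = 0. The curves meet at s = 2, 3.
On [2, 3], v = -3*s^2/2 + 11*s/2 - 5 is on top; that piece has area ∫[2,3] (-3*s^2/2 + 15*s/2 - 9) ds = 1/4.

1/4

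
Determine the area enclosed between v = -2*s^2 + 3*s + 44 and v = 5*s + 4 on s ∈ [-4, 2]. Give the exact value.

On [-4, 2], (-2*s^2 + 3*s + 44) - (5*s + 4) = -2*s^2 - 2*s + 40 is ≥ 0 throughout, so the area is a single integral of |-2*s^2 - 2*s + 40|.
∫[-4,2] (-2*s^2 - 2*s + 40) ds = 204.

204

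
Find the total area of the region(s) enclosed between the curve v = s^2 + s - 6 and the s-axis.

125/6

The curve meets the s-axis where s^2 + s - 6 = 0, i.e. (s - 2)*(s + 3) = 0, at s = -3, 2.
On [-3, 2] the curve lies below the axis; ∫[-3,2] (s^2 + s - 6) ds = -125/6, giving area 125/6.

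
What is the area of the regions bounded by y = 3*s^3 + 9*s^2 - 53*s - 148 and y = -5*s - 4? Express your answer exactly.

Set the curves equal: 3*s^3 + 9*s^2 - 53*s - 148 = -5*s - 4, so 3*s^3 + 9*s^2 - 48*s - 144 = 0, which factors as 3*(s - 4)*(s + 3)*(s + 4) = 0. The curves meet at s = -4, -3, 4.
On [-4, -3], y = 3*s^3 + 9*s^2 - 53*s - 148 is on top; that piece has area ∫[-4,-3] (3*s^3 + 9*s^2 - 48*s - 144) ds = 15/4.
On [-3, 4], y = -5*s - 4 is on top; that piece has area ∫[-3,4] (-(3*s^3 + 9*s^2 - 48*s - 144)) ds = 3087/4.
Total enclosed area = 15/4 + 3087/4 = 1551/2.

1551/2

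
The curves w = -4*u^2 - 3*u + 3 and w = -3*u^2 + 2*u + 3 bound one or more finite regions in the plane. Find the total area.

125/6

Set the curves equal: -4*u^2 - 3*u + 3 = -3*u^2 + 2*u + 3, so -u^2 - 5*u = 0, which factors as -u*(u + 5) = 0. The curves meet at u = -5, 0.
On [-5, 0], w = -4*u^2 - 3*u + 3 is on top; that piece has area ∫[-5,0] (-u^2 - 5*u) du = 125/6.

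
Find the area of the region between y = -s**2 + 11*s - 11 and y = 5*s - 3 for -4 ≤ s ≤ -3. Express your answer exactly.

124/3

On [-4, -3], (-s**2 + 11*s - 11) - (5*s - 3) = -s**2 + 6*s - 8 is ≤ 0 throughout, so the area is a single integral of |-s**2 + 6*s - 8|.
∫[-4,-3] (-s**2 + 6*s - 8) ds = -124/3; the area of that piece is 124/3.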